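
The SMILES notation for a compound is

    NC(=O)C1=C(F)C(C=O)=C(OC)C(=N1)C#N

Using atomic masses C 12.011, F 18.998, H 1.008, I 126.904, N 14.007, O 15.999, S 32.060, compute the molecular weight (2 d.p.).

First, the molecular formula is C9H6FN3O3 (counting implicit H from valence).
  C: 9 × 12.011 = 108.099
  F: 1 × 18.998 = 18.998
  H: 6 × 1.008 = 6.048
  N: 3 × 14.007 = 42.021
  O: 3 × 15.999 = 47.997
Sum: 9×12.011 + 1×18.998 + 6×1.008 + 3×14.007 + 3×15.999 = 223.163 → 223.16 g/mol.

223.16 g/mol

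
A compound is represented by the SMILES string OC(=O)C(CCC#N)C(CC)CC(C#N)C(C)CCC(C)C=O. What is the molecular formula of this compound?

C18H28N2O3

Walk through each heavy atom and fill implicit hydrogens from standard valence (C 4, N 3, O 2, S 2, halogen 1):
  atom 1: O, bond orders sum to 1 (valence 2) → 1 H
  atom 2: C, bond orders sum to 4 (valence 4) → 0 H
  atom 3: O, bond orders sum to 2 (valence 2) → 0 H
  atom 4: C, bond orders sum to 3 (valence 4) → 1 H
  atom 5: C, bond orders sum to 2 (valence 4) → 2 H
  atom 6: C, bond orders sum to 2 (valence 4) → 2 H
  atom 7: C, bond orders sum to 4 (valence 4) → 0 H
  atom 8: N, bond orders sum to 3 (valence 3) → 0 H
  atom 9: C, bond orders sum to 3 (valence 4) → 1 H
  atom 10: C, bond orders sum to 2 (valence 4) → 2 H
  atom 11: C, bond orders sum to 1 (valence 4) → 3 H
  atom 12: C, bond orders sum to 2 (valence 4) → 2 H
  atom 13: C, bond orders sum to 3 (valence 4) → 1 H
  atom 14: C, bond orders sum to 4 (valence 4) → 0 H
  atom 15: N, bond orders sum to 3 (valence 3) → 0 H
  atom 16: C, bond orders sum to 3 (valence 4) → 1 H
  atom 17: C, bond orders sum to 1 (valence 4) → 3 H
  atom 18: C, bond orders sum to 2 (valence 4) → 2 H
  atom 19: C, bond orders sum to 2 (valence 4) → 2 H
  atom 20: C, bond orders sum to 3 (valence 4) → 1 H
  atom 21: C, bond orders sum to 1 (valence 4) → 3 H
  atom 22: C, bond orders sum to 3 (valence 4) → 1 H
  atom 23: O, bond orders sum to 2 (valence 2) → 0 H
Totals → C:18, H:28, N:2, O:3.
In Hill order: C18H28N2O3.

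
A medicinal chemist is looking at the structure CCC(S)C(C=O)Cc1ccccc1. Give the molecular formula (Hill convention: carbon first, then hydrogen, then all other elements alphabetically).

Walk through each heavy atom and fill implicit hydrogens from standard valence (C 4, N 3, O 2, S 2, halogen 1); for lowercase aromatic atoms, an aromatic c carries 1 H when it has two neighbours and 0 H with three, and aromatic n carries 0 H:
  atom 1: C, bond orders sum to 1 (valence 4) → 3 H
  atom 2: C, bond orders sum to 2 (valence 4) → 2 H
  atom 3: C, bond orders sum to 3 (valence 4) → 1 H
  atom 4: S, bond orders sum to 1 (valence 2) → 1 H
  atom 5: C, bond orders sum to 3 (valence 4) → 1 H
  atom 6: C, bond orders sum to 3 (valence 4) → 1 H
  atom 7: O, bond orders sum to 2 (valence 2) → 0 H
  atom 8: C, bond orders sum to 2 (valence 4) → 2 H
  atom 9: aromatic c, 3 neighbours → 0 H
  atom 10: aromatic c, 2 neighbours → 1 H
  atom 11: aromatic c, 2 neighbours → 1 H
  atom 12: aromatic c, 2 neighbours → 1 H
  atom 13: aromatic c, 2 neighbours → 1 H
  atom 14: aromatic c, 2 neighbours → 1 H
Totals → C:12, H:16, O:1, S:1.

C12H16OS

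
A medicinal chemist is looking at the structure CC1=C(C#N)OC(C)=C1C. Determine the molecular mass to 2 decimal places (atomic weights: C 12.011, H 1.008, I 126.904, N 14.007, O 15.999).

135.17 g/mol

First, the molecular formula is C8H9NO (counting implicit H from valence).
  C: 8 × 12.011 = 96.088
  H: 9 × 1.008 = 9.072
  N: 1 × 14.007 = 14.007
  O: 1 × 15.999 = 15.999
Sum: 8×12.011 + 9×1.008 + 1×14.007 + 1×15.999 = 135.166 → 135.17 g/mol.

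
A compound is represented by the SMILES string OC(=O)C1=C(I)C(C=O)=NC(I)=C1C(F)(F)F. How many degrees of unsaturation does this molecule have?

Degree of unsaturation = (number of rings) + (number of π bonds).
Ring closures in the SMILES: 1.
π bonds: 5 double bonds (each 1 DoU) → 5 DoU from unsaturation.
Total DoU = 1 + 5 = 6.

6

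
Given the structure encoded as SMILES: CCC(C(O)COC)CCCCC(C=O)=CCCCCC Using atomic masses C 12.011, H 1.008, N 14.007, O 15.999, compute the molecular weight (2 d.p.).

First, the molecular formula is C18H34O3 (counting implicit H from valence).
  C: 18 × 12.011 = 216.198
  H: 34 × 1.008 = 34.272
  O: 3 × 15.999 = 47.997
Sum: 18×12.011 + 34×1.008 + 3×15.999 = 298.467 → 298.47 g/mol.

298.47 g/mol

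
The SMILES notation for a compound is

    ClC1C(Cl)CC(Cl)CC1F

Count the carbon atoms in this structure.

Count every carbon token in the SMILES (each C, including those in ring-closure positions and inside branches).
Carbon count: 6.

6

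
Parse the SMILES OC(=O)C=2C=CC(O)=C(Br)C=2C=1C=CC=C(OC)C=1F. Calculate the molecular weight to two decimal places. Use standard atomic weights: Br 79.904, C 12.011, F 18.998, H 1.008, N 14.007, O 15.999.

First, the molecular formula is C14H10BrFO4 (counting implicit H from valence).
  Br: 1 × 79.904 = 79.904
  C: 14 × 12.011 = 168.154
  F: 1 × 18.998 = 18.998
  H: 10 × 1.008 = 10.080
  O: 4 × 15.999 = 63.996
Sum: 1×79.904 + 14×12.011 + 1×18.998 + 10×1.008 + 4×15.999 = 341.132 → 341.13 g/mol.

341.13 g/mol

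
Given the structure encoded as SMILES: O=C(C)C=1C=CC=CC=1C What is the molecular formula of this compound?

C9H10O

Walk through each heavy atom and fill implicit hydrogens from standard valence (C 4, N 3, O 2, S 2, halogen 1):
  atom 1: O, bond orders sum to 2 (valence 2) → 0 H
  atom 2: C, bond orders sum to 4 (valence 4) → 0 H
  atom 3: C, bond orders sum to 1 (valence 4) → 3 H
  atom 4: C, bond orders sum to 4 (valence 4) → 0 H
  atom 5: C, bond orders sum to 3 (valence 4) → 1 H
  atom 6: C, bond orders sum to 3 (valence 4) → 1 H
  atom 7: C, bond orders sum to 3 (valence 4) → 1 H
  atom 8: C, bond orders sum to 3 (valence 4) → 1 H
  atom 9: C, bond orders sum to 4 (valence 4) → 0 H
  atom 10: C, bond orders sum to 1 (valence 4) → 3 H
Totals → C:9, H:10, O:1.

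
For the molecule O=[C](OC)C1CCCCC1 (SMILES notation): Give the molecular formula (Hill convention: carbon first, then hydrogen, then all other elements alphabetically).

C8H14O2

Walk through each heavy atom and fill implicit hydrogens from standard valence (C 4, N 3, O 2, S 2, halogen 1):
  atom 1: O, bond orders sum to 2 (valence 2) → 0 H
  atom 2: C with explicit H count 0
  atom 3: O, bond orders sum to 2 (valence 2) → 0 H
  atom 4: C, bond orders sum to 1 (valence 4) → 3 H
  atom 5: C, bond orders sum to 3 (valence 4) → 1 H
  atom 6: C, bond orders sum to 2 (valence 4) → 2 H
  atom 7: C, bond orders sum to 2 (valence 4) → 2 H
  atom 8: C, bond orders sum to 2 (valence 4) → 2 H
  atom 9: C, bond orders sum to 2 (valence 4) → 2 H
  atom 10: C, bond orders sum to 2 (valence 4) → 2 H
Totals → C:8, H:14, O:2.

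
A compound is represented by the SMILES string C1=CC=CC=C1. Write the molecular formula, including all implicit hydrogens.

Walk through each heavy atom and fill implicit hydrogens from standard valence (C 4, N 3, O 2, S 2, halogen 1):
  atom 1: C, bond orders sum to 3 (valence 4) → 1 H
  atom 2: C, bond orders sum to 3 (valence 4) → 1 H
  atom 3: C, bond orders sum to 3 (valence 4) → 1 H
  atom 4: C, bond orders sum to 3 (valence 4) → 1 H
  atom 5: C, bond orders sum to 3 (valence 4) → 1 H
  atom 6: C, bond orders sum to 3 (valence 4) → 1 H
Totals → C:6, H:6.

C6H6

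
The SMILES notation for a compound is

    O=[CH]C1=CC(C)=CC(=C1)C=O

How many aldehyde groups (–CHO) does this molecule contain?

2

The aldehyde motif appears at heavy-atom positions 2, 10 in the SMILES.
Aldehyde count: 2.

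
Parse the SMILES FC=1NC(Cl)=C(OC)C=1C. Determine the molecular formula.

Walk through each heavy atom and fill implicit hydrogens from standard valence (C 4, N 3, O 2, S 2, halogen 1):
  atom 1: F (halogen, monovalent) → 0 H
  atom 2: C, bond orders sum to 4 (valence 4) → 0 H
  atom 3: N, bond orders sum to 2 (valence 3) → 1 H
  atom 4: C, bond orders sum to 4 (valence 4) → 0 H
  atom 5: Cl (halogen, monovalent) → 0 H
  atom 6: C, bond orders sum to 4 (valence 4) → 0 H
  atom 7: O, bond orders sum to 2 (valence 2) → 0 H
  atom 8: C, bond orders sum to 1 (valence 4) → 3 H
  atom 9: C, bond orders sum to 4 (valence 4) → 0 H
  atom 10: C, bond orders sum to 1 (valence 4) → 3 H
Totals → C:6, H:7, Cl:1, F:1, N:1, O:1.

C6H7ClFNO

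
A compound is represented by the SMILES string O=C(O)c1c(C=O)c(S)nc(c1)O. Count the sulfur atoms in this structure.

1

Scan the SMILES for S atoms (remember two-letter symbols like Cl and Br are single atoms).
Sulfur count: 1.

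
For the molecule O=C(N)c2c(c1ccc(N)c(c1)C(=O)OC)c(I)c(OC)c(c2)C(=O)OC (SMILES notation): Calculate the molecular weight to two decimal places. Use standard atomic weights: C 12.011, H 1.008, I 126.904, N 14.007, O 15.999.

484.25 g/mol

First, the molecular formula is C18H17IN2O6 (counting implicit H from valence).
  C: 18 × 12.011 = 216.198
  H: 17 × 1.008 = 17.136
  I: 1 × 126.904 = 126.904
  N: 2 × 14.007 = 28.014
  O: 6 × 15.999 = 95.994
Sum: 18×12.011 + 17×1.008 + 1×126.904 + 2×14.007 + 6×15.999 = 484.246 → 484.25 g/mol.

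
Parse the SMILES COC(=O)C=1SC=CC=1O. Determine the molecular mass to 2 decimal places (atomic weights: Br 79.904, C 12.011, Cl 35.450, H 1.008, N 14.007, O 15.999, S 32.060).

First, the molecular formula is C6H6O3S (counting implicit H from valence).
  C: 6 × 12.011 = 72.066
  H: 6 × 1.008 = 6.048
  O: 3 × 15.999 = 47.997
  S: 1 × 32.060 = 32.060
Sum: 6×12.011 + 6×1.008 + 3×15.999 + 1×32.060 = 158.171 → 158.17 g/mol.

158.17 g/mol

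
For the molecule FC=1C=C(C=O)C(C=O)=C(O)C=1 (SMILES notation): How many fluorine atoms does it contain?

1

Scan the SMILES for F atoms (remember two-letter symbols like Cl and Br are single atoms).
Fluorine count: 1.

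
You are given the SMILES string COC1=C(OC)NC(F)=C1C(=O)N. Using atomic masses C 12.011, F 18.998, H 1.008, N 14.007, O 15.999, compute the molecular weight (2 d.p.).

First, the molecular formula is C7H9FN2O3 (counting implicit H from valence).
  C: 7 × 12.011 = 84.077
  F: 1 × 18.998 = 18.998
  H: 9 × 1.008 = 9.072
  N: 2 × 14.007 = 28.014
  O: 3 × 15.999 = 47.997
Sum: 7×12.011 + 1×18.998 + 9×1.008 + 2×14.007 + 3×15.999 = 188.158 → 188.16 g/mol.

188.16 g/mol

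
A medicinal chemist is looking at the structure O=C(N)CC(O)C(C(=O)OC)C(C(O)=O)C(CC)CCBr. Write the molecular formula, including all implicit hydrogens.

Walk through each heavy atom and fill implicit hydrogens from standard valence (C 4, N 3, O 2, S 2, halogen 1):
  atom 1: O, bond orders sum to 2 (valence 2) → 0 H
  atom 2: C, bond orders sum to 4 (valence 4) → 0 H
  atom 3: N, bond orders sum to 1 (valence 3) → 2 H
  atom 4: C, bond orders sum to 2 (valence 4) → 2 H
  atom 5: C, bond orders sum to 3 (valence 4) → 1 H
  atom 6: O, bond orders sum to 1 (valence 2) → 1 H
  atom 7: C, bond orders sum to 3 (valence 4) → 1 H
  atom 8: C, bond orders sum to 4 (valence 4) → 0 H
  atom 9: O, bond orders sum to 2 (valence 2) → 0 H
  atom 10: O, bond orders sum to 2 (valence 2) → 0 H
  atom 11: C, bond orders sum to 1 (valence 4) → 3 H
  atom 12: C, bond orders sum to 3 (valence 4) → 1 H
  atom 13: C, bond orders sum to 4 (valence 4) → 0 H
  atom 14: O, bond orders sum to 1 (valence 2) → 1 H
  atom 15: O, bond orders sum to 2 (valence 2) → 0 H
  atom 16: C, bond orders sum to 3 (valence 4) → 1 H
  atom 17: C, bond orders sum to 2 (valence 4) → 2 H
  atom 18: C, bond orders sum to 1 (valence 4) → 3 H
  atom 19: C, bond orders sum to 2 (valence 4) → 2 H
  atom 20: C, bond orders sum to 2 (valence 4) → 2 H
  atom 21: Br (halogen, monovalent) → 0 H
Totals → C:13, H:22, Br:1, N:1, O:6.

C13H22BrNO6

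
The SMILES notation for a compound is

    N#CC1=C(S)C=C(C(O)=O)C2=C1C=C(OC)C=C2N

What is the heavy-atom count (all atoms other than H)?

19

Every atom symbol written in the SMILES (organic subset) is one heavy atom; implicit H are not written.
Heavy atoms by element → C:13, N:2, O:3, S:1.
Total: 19.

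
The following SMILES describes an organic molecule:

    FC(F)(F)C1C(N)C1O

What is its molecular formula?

C4H6F3NO

Walk through each heavy atom and fill implicit hydrogens from standard valence (C 4, N 3, O 2, S 2, halogen 1):
  atom 1: F (halogen, monovalent) → 0 H
  atom 2: C, bond orders sum to 4 (valence 4) → 0 H
  atom 3: F (halogen, monovalent) → 0 H
  atom 4: F (halogen, monovalent) → 0 H
  atom 5: C, bond orders sum to 3 (valence 4) → 1 H
  atom 6: C, bond orders sum to 3 (valence 4) → 1 H
  atom 7: N, bond orders sum to 1 (valence 3) → 2 H
  atom 8: C, bond orders sum to 3 (valence 4) → 1 H
  atom 9: O, bond orders sum to 1 (valence 2) → 1 H
Totals → C:4, H:6, F:3, N:1, O:1.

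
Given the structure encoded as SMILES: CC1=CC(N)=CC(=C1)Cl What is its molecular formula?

C7H8ClN

Walk through each heavy atom and fill implicit hydrogens from standard valence (C 4, N 3, O 2, S 2, halogen 1):
  atom 1: C, bond orders sum to 1 (valence 4) → 3 H
  atom 2: C, bond orders sum to 4 (valence 4) → 0 H
  atom 3: C, bond orders sum to 3 (valence 4) → 1 H
  atom 4: C, bond orders sum to 4 (valence 4) → 0 H
  atom 5: N, bond orders sum to 1 (valence 3) → 2 H
  atom 6: C, bond orders sum to 3 (valence 4) → 1 H
  atom 7: C, bond orders sum to 4 (valence 4) → 0 H
  atom 8: C, bond orders sum to 3 (valence 4) → 1 H
  atom 9: Cl (halogen, monovalent) → 0 H
Totals → C:7, H:8, Cl:1, N:1.
In Hill order: C7H8ClN.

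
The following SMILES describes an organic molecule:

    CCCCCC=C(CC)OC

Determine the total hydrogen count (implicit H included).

20

Walk through each heavy atom and fill implicit hydrogens from standard valence (C 4, N 3, O 2, S 2, halogen 1):
  atom 1: C, bond orders sum to 1 (valence 4) → 3 H
  atom 2: C, bond orders sum to 2 (valence 4) → 2 H
  atom 3: C, bond orders sum to 2 (valence 4) → 2 H
  atom 4: C, bond orders sum to 2 (valence 4) → 2 H
  atom 5: C, bond orders sum to 2 (valence 4) → 2 H
  atom 6: C, bond orders sum to 3 (valence 4) → 1 H
  atom 7: C, bond orders sum to 4 (valence 4) → 0 H
  atom 8: C, bond orders sum to 2 (valence 4) → 2 H
  atom 9: C, bond orders sum to 1 (valence 4) → 3 H
  atom 10: O, bond orders sum to 2 (valence 2) → 0 H
  atom 11: C, bond orders sum to 1 (valence 4) → 3 H
Total hydrogens: 20.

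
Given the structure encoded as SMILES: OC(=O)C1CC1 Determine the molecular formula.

Walk through each heavy atom and fill implicit hydrogens from standard valence (C 4, N 3, O 2, S 2, halogen 1):
  atom 1: O, bond orders sum to 1 (valence 2) → 1 H
  atom 2: C, bond orders sum to 4 (valence 4) → 0 H
  atom 3: O, bond orders sum to 2 (valence 2) → 0 H
  atom 4: C, bond orders sum to 3 (valence 4) → 1 H
  atom 5: C, bond orders sum to 2 (valence 4) → 2 H
  atom 6: C, bond orders sum to 2 (valence 4) → 2 H
Totals → C:4, H:6, O:2.
In Hill order: C4H6O2.

C4H6O2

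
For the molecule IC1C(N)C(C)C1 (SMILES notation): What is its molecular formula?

C5H10IN

Walk through each heavy atom and fill implicit hydrogens from standard valence (C 4, N 3, O 2, S 2, halogen 1):
  atom 1: I (halogen, monovalent) → 0 H
  atom 2: C, bond orders sum to 3 (valence 4) → 1 H
  atom 3: C, bond orders sum to 3 (valence 4) → 1 H
  atom 4: N, bond orders sum to 1 (valence 3) → 2 H
  atom 5: C, bond orders sum to 3 (valence 4) → 1 H
  atom 6: C, bond orders sum to 1 (valence 4) → 3 H
  atom 7: C, bond orders sum to 2 (valence 4) → 2 H
Totals → C:5, H:10, I:1, N:1.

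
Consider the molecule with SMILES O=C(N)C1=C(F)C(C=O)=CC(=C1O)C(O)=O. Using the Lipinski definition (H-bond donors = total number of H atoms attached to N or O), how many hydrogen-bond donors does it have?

4

Donors: find every N or O and count the H atoms it carries.
  atom 1 (O): bond orders sum to 2 → 0 H
  atom 3 (N): bond orders sum to 1 → 2 H
  atom 9 (O): bond orders sum to 2 → 0 H
  atom 13 (O): bond orders sum to 1 → 1 H
  atom 15 (O): bond orders sum to 1 → 1 H
  atom 16 (O): bond orders sum to 2 → 0 H
Lipinski HBD = 4.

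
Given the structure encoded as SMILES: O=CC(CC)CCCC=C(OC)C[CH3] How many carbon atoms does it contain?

12

Count every carbon token in the SMILES (each C, including those in ring-closure positions and inside branches).
Carbon count: 12.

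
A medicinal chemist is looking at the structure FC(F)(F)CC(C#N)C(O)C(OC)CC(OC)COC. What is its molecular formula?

C12H20F3NO4

Walk through each heavy atom and fill implicit hydrogens from standard valence (C 4, N 3, O 2, S 2, halogen 1):
  atom 1: F (halogen, monovalent) → 0 H
  atom 2: C, bond orders sum to 4 (valence 4) → 0 H
  atom 3: F (halogen, monovalent) → 0 H
  atom 4: F (halogen, monovalent) → 0 H
  atom 5: C, bond orders sum to 2 (valence 4) → 2 H
  atom 6: C, bond orders sum to 3 (valence 4) → 1 H
  atom 7: C, bond orders sum to 4 (valence 4) → 0 H
  atom 8: N, bond orders sum to 3 (valence 3) → 0 H
  atom 9: C, bond orders sum to 3 (valence 4) → 1 H
  atom 10: O, bond orders sum to 1 (valence 2) → 1 H
  atom 11: C, bond orders sum to 3 (valence 4) → 1 H
  atom 12: O, bond orders sum to 2 (valence 2) → 0 H
  atom 13: C, bond orders sum to 1 (valence 4) → 3 H
  atom 14: C, bond orders sum to 2 (valence 4) → 2 H
  atom 15: C, bond orders sum to 3 (valence 4) → 1 H
  atom 16: O, bond orders sum to 2 (valence 2) → 0 H
  atom 17: C, bond orders sum to 1 (valence 4) → 3 H
  atom 18: C, bond orders sum to 2 (valence 4) → 2 H
  atom 19: O, bond orders sum to 2 (valence 2) → 0 H
  atom 20: C, bond orders sum to 1 (valence 4) → 3 H
Totals → C:12, H:20, F:3, N:1, O:4.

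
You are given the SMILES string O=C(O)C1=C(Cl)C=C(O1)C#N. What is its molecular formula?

Walk through each heavy atom and fill implicit hydrogens from standard valence (C 4, N 3, O 2, S 2, halogen 1):
  atom 1: O, bond orders sum to 2 (valence 2) → 0 H
  atom 2: C, bond orders sum to 4 (valence 4) → 0 H
  atom 3: O, bond orders sum to 1 (valence 2) → 1 H
  atom 4: C, bond orders sum to 4 (valence 4) → 0 H
  atom 5: C, bond orders sum to 4 (valence 4) → 0 H
  atom 6: Cl (halogen, monovalent) → 0 H
  atom 7: C, bond orders sum to 3 (valence 4) → 1 H
  atom 8: C, bond orders sum to 4 (valence 4) → 0 H
  atom 9: O, bond orders sum to 2 (valence 2) → 0 H
  atom 10: C, bond orders sum to 4 (valence 4) → 0 H
  atom 11: N, bond orders sum to 3 (valence 3) → 0 H
Totals → C:6, H:2, Cl:1, N:1, O:3.
In Hill order: C6H2ClNO3.

C6H2ClNO3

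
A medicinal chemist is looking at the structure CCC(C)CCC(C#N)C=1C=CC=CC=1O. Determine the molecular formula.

Walk through each heavy atom and fill implicit hydrogens from standard valence (C 4, N 3, O 2, S 2, halogen 1):
  atom 1: C, bond orders sum to 1 (valence 4) → 3 H
  atom 2: C, bond orders sum to 2 (valence 4) → 2 H
  atom 3: C, bond orders sum to 3 (valence 4) → 1 H
  atom 4: C, bond orders sum to 1 (valence 4) → 3 H
  atom 5: C, bond orders sum to 2 (valence 4) → 2 H
  atom 6: C, bond orders sum to 2 (valence 4) → 2 H
  atom 7: C, bond orders sum to 3 (valence 4) → 1 H
  atom 8: C, bond orders sum to 4 (valence 4) → 0 H
  atom 9: N, bond orders sum to 3 (valence 3) → 0 H
  atom 10: C, bond orders sum to 4 (valence 4) → 0 H
  atom 11: C, bond orders sum to 3 (valence 4) → 1 H
  atom 12: C, bond orders sum to 3 (valence 4) → 1 H
  atom 13: C, bond orders sum to 3 (valence 4) → 1 H
  atom 14: C, bond orders sum to 3 (valence 4) → 1 H
  atom 15: C, bond orders sum to 4 (valence 4) → 0 H
  atom 16: O, bond orders sum to 1 (valence 2) → 1 H
Totals → C:14, H:19, N:1, O:1.

C14H19NO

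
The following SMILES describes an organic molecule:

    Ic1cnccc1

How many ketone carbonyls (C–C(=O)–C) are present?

0

Scan the SMILES for the ketone motif — none present.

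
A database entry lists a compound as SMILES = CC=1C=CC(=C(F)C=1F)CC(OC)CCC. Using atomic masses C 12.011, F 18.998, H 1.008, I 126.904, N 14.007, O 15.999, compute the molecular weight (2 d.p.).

First, the molecular formula is C13H18F2O (counting implicit H from valence).
  C: 13 × 12.011 = 156.143
  F: 2 × 18.998 = 37.996
  H: 18 × 1.008 = 18.144
  O: 1 × 15.999 = 15.999
Sum: 13×12.011 + 2×18.998 + 18×1.008 + 1×15.999 = 228.282 → 228.28 g/mol.

228.28 g/mol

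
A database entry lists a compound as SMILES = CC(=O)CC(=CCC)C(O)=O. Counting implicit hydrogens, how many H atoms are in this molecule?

Walk through each heavy atom and fill implicit hydrogens from standard valence (C 4, N 3, O 2, S 2, halogen 1):
  atom 1: C, bond orders sum to 1 (valence 4) → 3 H
  atom 2: C, bond orders sum to 4 (valence 4) → 0 H
  atom 3: O, bond orders sum to 2 (valence 2) → 0 H
  atom 4: C, bond orders sum to 2 (valence 4) → 2 H
  atom 5: C, bond orders sum to 4 (valence 4) → 0 H
  atom 6: C, bond orders sum to 3 (valence 4) → 1 H
  atom 7: C, bond orders sum to 2 (valence 4) → 2 H
  atom 8: C, bond orders sum to 1 (valence 4) → 3 H
  atom 9: C, bond orders sum to 4 (valence 4) → 0 H
  atom 10: O, bond orders sum to 1 (valence 2) → 1 H
  atom 11: O, bond orders sum to 2 (valence 2) → 0 H
Total hydrogens: 12.

12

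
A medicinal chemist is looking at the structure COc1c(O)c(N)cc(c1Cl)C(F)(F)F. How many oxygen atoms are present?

Scan the SMILES for O atoms (remember two-letter symbols like Cl and Br are single atoms).
Oxygen count: 2.

2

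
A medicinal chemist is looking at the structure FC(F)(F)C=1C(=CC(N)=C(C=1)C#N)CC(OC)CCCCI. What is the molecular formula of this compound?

Walk through each heavy atom and fill implicit hydrogens from standard valence (C 4, N 3, O 2, S 2, halogen 1):
  atom 1: F (halogen, monovalent) → 0 H
  atom 2: C, bond orders sum to 4 (valence 4) → 0 H
  atom 3: F (halogen, monovalent) → 0 H
  atom 4: F (halogen, monovalent) → 0 H
  atom 5: C, bond orders sum to 4 (valence 4) → 0 H
  atom 6: C, bond orders sum to 4 (valence 4) → 0 H
  atom 7: C, bond orders sum to 3 (valence 4) → 1 H
  atom 8: C, bond orders sum to 4 (valence 4) → 0 H
  atom 9: N, bond orders sum to 1 (valence 3) → 2 H
  atom 10: C, bond orders sum to 4 (valence 4) → 0 H
  atom 11: C, bond orders sum to 3 (valence 4) → 1 H
  atom 12: C, bond orders sum to 4 (valence 4) → 0 H
  atom 13: N, bond orders sum to 3 (valence 3) → 0 H
  atom 14: C, bond orders sum to 2 (valence 4) → 2 H
  atom 15: C, bond orders sum to 3 (valence 4) → 1 H
  atom 16: O, bond orders sum to 2 (valence 2) → 0 H
  atom 17: C, bond orders sum to 1 (valence 4) → 3 H
  atom 18: C, bond orders sum to 2 (valence 4) → 2 H
  atom 19: C, bond orders sum to 2 (valence 4) → 2 H
  atom 20: C, bond orders sum to 2 (valence 4) → 2 H
  atom 21: C, bond orders sum to 2 (valence 4) → 2 H
  atom 22: I (halogen, monovalent) → 0 H
Totals → C:15, H:18, F:3, I:1, N:2, O:1.
In Hill order: C15H18F3IN2O.

C15H18F3IN2O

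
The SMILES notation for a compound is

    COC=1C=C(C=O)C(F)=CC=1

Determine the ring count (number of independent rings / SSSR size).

1

In SMILES, each pair of matching ring-closure digits denotes one ring-closing bond; the number of such bonds equals the number of independent rings.
Ring-closure bonds here: 1.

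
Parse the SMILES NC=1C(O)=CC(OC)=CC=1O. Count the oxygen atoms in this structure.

3

Scan the SMILES for O atoms (remember two-letter symbols like Cl and Br are single atoms).
Oxygen count: 3.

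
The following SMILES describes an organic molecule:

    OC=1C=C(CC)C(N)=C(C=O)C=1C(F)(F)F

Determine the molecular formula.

C10H10F3NO2

Walk through each heavy atom and fill implicit hydrogens from standard valence (C 4, N 3, O 2, S 2, halogen 1):
  atom 1: O, bond orders sum to 1 (valence 2) → 1 H
  atom 2: C, bond orders sum to 4 (valence 4) → 0 H
  atom 3: C, bond orders sum to 3 (valence 4) → 1 H
  atom 4: C, bond orders sum to 4 (valence 4) → 0 H
  atom 5: C, bond orders sum to 2 (valence 4) → 2 H
  atom 6: C, bond orders sum to 1 (valence 4) → 3 H
  atom 7: C, bond orders sum to 4 (valence 4) → 0 H
  atom 8: N, bond orders sum to 1 (valence 3) → 2 H
  atom 9: C, bond orders sum to 4 (valence 4) → 0 H
  atom 10: C, bond orders sum to 3 (valence 4) → 1 H
  atom 11: O, bond orders sum to 2 (valence 2) → 0 H
  atom 12: C, bond orders sum to 4 (valence 4) → 0 H
  atom 13: C, bond orders sum to 4 (valence 4) → 0 H
  atom 14: F (halogen, monovalent) → 0 H
  atom 15: F (halogen, monovalent) → 0 H
  atom 16: F (halogen, monovalent) → 0 H
Totals → C:10, H:10, F:3, N:1, O:2.
In Hill order: C10H10F3NO2.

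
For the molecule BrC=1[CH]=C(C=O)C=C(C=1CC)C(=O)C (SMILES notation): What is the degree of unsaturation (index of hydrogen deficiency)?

Molecular formula: C11H11BrO2.
DoU = (2C + 2 + N − H − X) / 2, where X is the halogen count and O/S are ignored.
    = (2·11 + 2 + 0 − 11 − 1) / 2 = 12 / 2 = 6.

6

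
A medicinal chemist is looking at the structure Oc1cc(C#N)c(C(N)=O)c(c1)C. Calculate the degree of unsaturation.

7

Molecular formula: C9H8N2O2.
DoU = (2C + 2 + N − H − X) / 2, where X is the halogen count and O/S are ignored.
    = (2·9 + 2 + 2 − 8 − 0) / 2 = 14 / 2 = 7.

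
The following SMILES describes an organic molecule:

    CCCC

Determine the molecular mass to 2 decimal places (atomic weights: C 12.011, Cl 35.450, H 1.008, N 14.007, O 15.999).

58.12 g/mol

First, the molecular formula is C4H10 (counting implicit H from valence).
  C: 4 × 12.011 = 48.044
  H: 10 × 1.008 = 10.080
Sum: 4×12.011 + 10×1.008 = 58.124 → 58.12 g/mol.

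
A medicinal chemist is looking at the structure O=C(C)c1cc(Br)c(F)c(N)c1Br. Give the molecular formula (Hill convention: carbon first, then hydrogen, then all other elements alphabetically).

Walk through each heavy atom and fill implicit hydrogens from standard valence (C 4, N 3, O 2, S 2, halogen 1); for lowercase aromatic atoms, an aromatic c carries 1 H when it has two neighbours and 0 H with three, and aromatic n carries 0 H:
  atom 1: O, bond orders sum to 2 (valence 2) → 0 H
  atom 2: C, bond orders sum to 4 (valence 4) → 0 H
  atom 3: C, bond orders sum to 1 (valence 4) → 3 H
  atom 4: aromatic c, 3 neighbours → 0 H
  atom 5: aromatic c, 2 neighbours → 1 H
  atom 6: aromatic c, 3 neighbours → 0 H
  atom 7: Br (halogen, monovalent) → 0 H
  atom 8: aromatic c, 3 neighbours → 0 H
  atom 9: F (halogen, monovalent) → 0 H
  atom 10: aromatic c, 3 neighbours → 0 H
  atom 11: N, bond orders sum to 1 (valence 3) → 2 H
  atom 12: aromatic c, 3 neighbours → 0 H
  atom 13: Br (halogen, monovalent) → 0 H
Totals → C:8, H:6, Br:2, F:1, N:1, O:1.
In Hill order: C8H6Br2FNO.

C8H6Br2FNO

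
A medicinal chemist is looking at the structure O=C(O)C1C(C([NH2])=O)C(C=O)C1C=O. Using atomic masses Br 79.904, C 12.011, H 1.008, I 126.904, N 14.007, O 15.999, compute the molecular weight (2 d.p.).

First, the molecular formula is C8H9NO5 (counting implicit H from valence).
  C: 8 × 12.011 = 96.088
  H: 9 × 1.008 = 9.072
  N: 1 × 14.007 = 14.007
  O: 5 × 15.999 = 79.995
Sum: 8×12.011 + 9×1.008 + 1×14.007 + 5×15.999 = 199.162 → 199.16 g/mol.

199.16 g/mol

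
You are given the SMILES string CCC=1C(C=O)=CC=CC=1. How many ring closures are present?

In SMILES, each pair of matching ring-closure digits denotes one ring-closing bond; the number of such bonds equals the number of independent rings.
Ring-closure bonds here: 1.

1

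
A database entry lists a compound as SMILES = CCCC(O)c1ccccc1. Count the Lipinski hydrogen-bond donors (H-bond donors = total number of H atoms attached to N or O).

1

Donors: find every N or O and count the H atoms it carries.
  atom 5 (O): bond orders sum to 1 → 1 H
Lipinski HBD = 1.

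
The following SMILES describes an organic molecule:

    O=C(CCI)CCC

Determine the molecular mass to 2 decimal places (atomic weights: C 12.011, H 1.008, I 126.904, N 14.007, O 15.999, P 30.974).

226.06 g/mol

First, the molecular formula is C6H11IO (counting implicit H from valence).
  C: 6 × 12.011 = 72.066
  H: 11 × 1.008 = 11.088
  I: 1 × 126.904 = 126.904
  O: 1 × 15.999 = 15.999
Sum: 6×12.011 + 11×1.008 + 1×126.904 + 1×15.999 = 226.057 → 226.06 g/mol.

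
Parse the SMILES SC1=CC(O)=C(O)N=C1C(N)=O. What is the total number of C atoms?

Count every carbon token in the SMILES (each C, including those in ring-closure positions and inside branches).
Carbon count: 6.

6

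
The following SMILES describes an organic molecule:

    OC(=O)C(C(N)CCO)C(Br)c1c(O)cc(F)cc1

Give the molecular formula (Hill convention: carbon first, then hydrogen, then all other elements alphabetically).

C12H15BrFNO4

Walk through each heavy atom and fill implicit hydrogens from standard valence (C 4, N 3, O 2, S 2, halogen 1); for lowercase aromatic atoms, an aromatic c carries 1 H when it has two neighbours and 0 H with three, and aromatic n carries 0 H:
  atom 1: O, bond orders sum to 1 (valence 2) → 1 H
  atom 2: C, bond orders sum to 4 (valence 4) → 0 H
  atom 3: O, bond orders sum to 2 (valence 2) → 0 H
  atom 4: C, bond orders sum to 3 (valence 4) → 1 H
  atom 5: C, bond orders sum to 3 (valence 4) → 1 H
  atom 6: N, bond orders sum to 1 (valence 3) → 2 H
  atom 7: C, bond orders sum to 2 (valence 4) → 2 H
  atom 8: C, bond orders sum to 2 (valence 4) → 2 H
  atom 9: O, bond orders sum to 1 (valence 2) → 1 H
  atom 10: C, bond orders sum to 3 (valence 4) → 1 H
  atom 11: Br (halogen, monovalent) → 0 H
  atom 12: aromatic c, 3 neighbours → 0 H
  atom 13: aromatic c, 3 neighbours → 0 H
  atom 14: O, bond orders sum to 1 (valence 2) → 1 H
  atom 15: aromatic c, 2 neighbours → 1 H
  atom 16: aromatic c, 3 neighbours → 0 H
  atom 17: F (halogen, monovalent) → 0 H
  atom 18: aromatic c, 2 neighbours → 1 H
  atom 19: aromatic c, 2 neighbours → 1 H
Totals → C:12, H:15, Br:1, F:1, N:1, O:4.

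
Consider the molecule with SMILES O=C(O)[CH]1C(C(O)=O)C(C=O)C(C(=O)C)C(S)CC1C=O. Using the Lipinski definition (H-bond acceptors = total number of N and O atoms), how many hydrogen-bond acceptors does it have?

N atoms: 0; O atoms: 7.
Lipinski HBA = 0 + 7 = 7.

7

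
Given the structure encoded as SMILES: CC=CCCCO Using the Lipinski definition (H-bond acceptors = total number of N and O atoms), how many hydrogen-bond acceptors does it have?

1

N atoms: 0; O atoms: 1.
Lipinski HBA = 0 + 1 = 1.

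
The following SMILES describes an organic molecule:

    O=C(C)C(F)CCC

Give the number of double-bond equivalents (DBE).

1

Degree of unsaturation = (number of rings) + (number of π bonds).
Ring closures in the SMILES: 0.
π bonds: 1 double bond (each 1 DoU) → 1 DoU from unsaturation.
Total DoU = 0 + 1 = 1.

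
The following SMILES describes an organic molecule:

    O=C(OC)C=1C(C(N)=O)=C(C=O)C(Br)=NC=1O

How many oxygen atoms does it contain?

Scan the SMILES for O atoms (remember two-letter symbols like Cl and Br are single atoms).
Oxygen count: 5.

5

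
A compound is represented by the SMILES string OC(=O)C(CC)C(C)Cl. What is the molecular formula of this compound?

C6H11ClO2

Walk through each heavy atom and fill implicit hydrogens from standard valence (C 4, N 3, O 2, S 2, halogen 1):
  atom 1: O, bond orders sum to 1 (valence 2) → 1 H
  atom 2: C, bond orders sum to 4 (valence 4) → 0 H
  atom 3: O, bond orders sum to 2 (valence 2) → 0 H
  atom 4: C, bond orders sum to 3 (valence 4) → 1 H
  atom 5: C, bond orders sum to 2 (valence 4) → 2 H
  atom 6: C, bond orders sum to 1 (valence 4) → 3 H
  atom 7: C, bond orders sum to 3 (valence 4) → 1 H
  atom 8: C, bond orders sum to 1 (valence 4) → 3 H
  atom 9: Cl (halogen, monovalent) → 0 H
Totals → C:6, H:11, Cl:1, O:2.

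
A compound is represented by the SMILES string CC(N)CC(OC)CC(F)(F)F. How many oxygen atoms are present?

Scan the SMILES for O atoms (remember two-letter symbols like Cl and Br are single atoms).
Oxygen count: 1.

1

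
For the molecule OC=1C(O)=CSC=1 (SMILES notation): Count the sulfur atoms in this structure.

1

Scan the SMILES for S atoms (remember two-letter symbols like Cl and Br are single atoms).
Sulfur count: 1.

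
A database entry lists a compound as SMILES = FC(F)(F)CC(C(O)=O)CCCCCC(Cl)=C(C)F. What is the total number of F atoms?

Scan the SMILES for F atoms (remember two-letter symbols like Cl and Br are single atoms).
Fluorine count: 4.

4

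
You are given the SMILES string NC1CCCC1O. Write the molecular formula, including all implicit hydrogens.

C5H11NO

Walk through each heavy atom and fill implicit hydrogens from standard valence (C 4, N 3, O 2, S 2, halogen 1):
  atom 1: N, bond orders sum to 1 (valence 3) → 2 H
  atom 2: C, bond orders sum to 3 (valence 4) → 1 H
  atom 3: C, bond orders sum to 2 (valence 4) → 2 H
  atom 4: C, bond orders sum to 2 (valence 4) → 2 H
  atom 5: C, bond orders sum to 2 (valence 4) → 2 H
  atom 6: C, bond orders sum to 3 (valence 4) → 1 H
  atom 7: O, bond orders sum to 1 (valence 2) → 1 H
Totals → C:5, H:11, N:1, O:1.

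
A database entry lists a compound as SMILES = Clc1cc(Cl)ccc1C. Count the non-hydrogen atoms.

9

Every atom symbol written in the SMILES (organic subset) is one heavy atom; implicit H are not written.
Heavy atoms by element → C:7, Cl:2.
Total: 9.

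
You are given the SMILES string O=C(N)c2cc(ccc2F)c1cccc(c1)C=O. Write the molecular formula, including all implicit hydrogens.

C14H10FNO2

Walk through each heavy atom and fill implicit hydrogens from standard valence (C 4, N 3, O 2, S 2, halogen 1); for lowercase aromatic atoms, an aromatic c carries 1 H when it has two neighbours and 0 H with three, and aromatic n carries 0 H:
  atom 1: O, bond orders sum to 2 (valence 2) → 0 H
  atom 2: C, bond orders sum to 4 (valence 4) → 0 H
  atom 3: N, bond orders sum to 1 (valence 3) → 2 H
  atom 4: aromatic c, 3 neighbours → 0 H
  atom 5: aromatic c, 2 neighbours → 1 H
  atom 6: aromatic c, 3 neighbours → 0 H
  atom 7: aromatic c, 2 neighbours → 1 H
  atom 8: aromatic c, 2 neighbours → 1 H
  atom 9: aromatic c, 3 neighbours → 0 H
  atom 10: F (halogen, monovalent) → 0 H
  atom 11: aromatic c, 3 neighbours → 0 H
  atom 12: aromatic c, 2 neighbours → 1 H
  atom 13: aromatic c, 2 neighbours → 1 H
  atom 14: aromatic c, 2 neighbours → 1 H
  atom 15: aromatic c, 3 neighbours → 0 H
  atom 16: aromatic c, 2 neighbours → 1 H
  atom 17: C, bond orders sum to 3 (valence 4) → 1 H
  atom 18: O, bond orders sum to 2 (valence 2) → 0 H
Totals → C:14, H:10, F:1, N:1, O:2.
In Hill order: C14H10FNO2.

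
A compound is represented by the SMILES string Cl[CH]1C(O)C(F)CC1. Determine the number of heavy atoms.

8

Every atom symbol written in the SMILES (organic subset) is one heavy atom; implicit H are not written.
Heavy atoms by element → C:5, Cl:1, F:1, O:1.
Total: 8.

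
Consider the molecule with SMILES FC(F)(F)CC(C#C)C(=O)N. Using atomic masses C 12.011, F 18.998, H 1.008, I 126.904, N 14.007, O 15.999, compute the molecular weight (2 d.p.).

165.11 g/mol

First, the molecular formula is C6H6F3NO (counting implicit H from valence).
  C: 6 × 12.011 = 72.066
  F: 3 × 18.998 = 56.994
  H: 6 × 1.008 = 6.048
  N: 1 × 14.007 = 14.007
  O: 1 × 15.999 = 15.999
Sum: 6×12.011 + 3×18.998 + 6×1.008 + 1×14.007 + 1×15.999 = 165.114 → 165.11 g/mol.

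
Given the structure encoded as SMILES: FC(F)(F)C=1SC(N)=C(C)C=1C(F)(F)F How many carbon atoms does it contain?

7

Count every carbon token in the SMILES (each C, including those in ring-closure positions and inside branches).
Carbon count: 7.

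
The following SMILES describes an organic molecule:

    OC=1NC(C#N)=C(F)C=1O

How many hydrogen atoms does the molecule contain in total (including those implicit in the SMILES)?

Walk through each heavy atom and fill implicit hydrogens from standard valence (C 4, N 3, O 2, S 2, halogen 1):
  atom 1: O, bond orders sum to 1 (valence 2) → 1 H
  atom 2: C, bond orders sum to 4 (valence 4) → 0 H
  atom 3: N, bond orders sum to 2 (valence 3) → 1 H
  atom 4: C, bond orders sum to 4 (valence 4) → 0 H
  atom 5: C, bond orders sum to 4 (valence 4) → 0 H
  atom 6: N, bond orders sum to 3 (valence 3) → 0 H
  atom 7: C, bond orders sum to 4 (valence 4) → 0 H
  atom 8: F (halogen, monovalent) → 0 H
  atom 9: C, bond orders sum to 4 (valence 4) → 0 H
  atom 10: O, bond orders sum to 1 (valence 2) → 1 H
Total hydrogens: 3.

3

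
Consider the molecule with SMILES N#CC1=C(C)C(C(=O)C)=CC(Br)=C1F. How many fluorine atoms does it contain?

1

Scan the SMILES for F atoms (remember two-letter symbols like Cl and Br are single atoms).
Fluorine count: 1.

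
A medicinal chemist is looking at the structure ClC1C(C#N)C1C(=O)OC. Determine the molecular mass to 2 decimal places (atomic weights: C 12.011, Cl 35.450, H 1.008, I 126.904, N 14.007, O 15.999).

159.57 g/mol

First, the molecular formula is C6H6ClNO2 (counting implicit H from valence).
  C: 6 × 12.011 = 72.066
  Cl: 1 × 35.450 = 35.450
  H: 6 × 1.008 = 6.048
  N: 1 × 14.007 = 14.007
  O: 2 × 15.999 = 31.998
Sum: 6×12.011 + 1×35.450 + 6×1.008 + 1×14.007 + 2×15.999 = 159.569 → 159.57 g/mol.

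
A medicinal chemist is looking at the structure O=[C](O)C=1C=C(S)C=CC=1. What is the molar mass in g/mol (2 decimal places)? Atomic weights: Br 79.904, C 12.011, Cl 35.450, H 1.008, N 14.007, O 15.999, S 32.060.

First, the molecular formula is C7H6O2S (counting implicit H from valence).
  C: 7 × 12.011 = 84.077
  H: 6 × 1.008 = 6.048
  O: 2 × 15.999 = 31.998
  S: 1 × 32.060 = 32.060
Sum: 7×12.011 + 6×1.008 + 2×15.999 + 1×32.060 = 154.183 → 154.18 g/mol.

154.18 g/mol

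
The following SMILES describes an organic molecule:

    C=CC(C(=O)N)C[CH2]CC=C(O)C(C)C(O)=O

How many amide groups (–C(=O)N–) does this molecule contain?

The amide motif appears at heavy-atom position 4 in the SMILES.
Other groups present: 2 alkene, 1 carboxylic acid, 1 hydroxyl.
Amide count: 1.

1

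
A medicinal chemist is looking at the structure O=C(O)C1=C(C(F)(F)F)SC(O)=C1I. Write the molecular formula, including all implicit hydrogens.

Walk through each heavy atom and fill implicit hydrogens from standard valence (C 4, N 3, O 2, S 2, halogen 1):
  atom 1: O, bond orders sum to 2 (valence 2) → 0 H
  atom 2: C, bond orders sum to 4 (valence 4) → 0 H
  atom 3: O, bond orders sum to 1 (valence 2) → 1 H
  atom 4: C, bond orders sum to 4 (valence 4) → 0 H
  atom 5: C, bond orders sum to 4 (valence 4) → 0 H
  atom 6: C, bond orders sum to 4 (valence 4) → 0 H
  atom 7: F (halogen, monovalent) → 0 H
  atom 8: F (halogen, monovalent) → 0 H
  atom 9: F (halogen, monovalent) → 0 H
  atom 10: S, bond orders sum to 2 (valence 2) → 0 H
  atom 11: C, bond orders sum to 4 (valence 4) → 0 H
  atom 12: O, bond orders sum to 1 (valence 2) → 1 H
  atom 13: C, bond orders sum to 4 (valence 4) → 0 H
  atom 14: I (halogen, monovalent) → 0 H
Totals → C:6, H:2, F:3, I:1, O:3, S:1.
In Hill order: C6H2F3IO3S.

C6H2F3IO3S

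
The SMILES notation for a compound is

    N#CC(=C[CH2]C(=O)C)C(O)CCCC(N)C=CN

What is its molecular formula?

Walk through each heavy atom and fill implicit hydrogens from standard valence (C 4, N 3, O 2, S 2, halogen 1):
  atom 1: N, bond orders sum to 3 (valence 3) → 0 H
  atom 2: C, bond orders sum to 4 (valence 4) → 0 H
  atom 3: C, bond orders sum to 4 (valence 4) → 0 H
  atom 4: C, bond orders sum to 3 (valence 4) → 1 H
  atom 5: C with explicit H count 2
  atom 6: C, bond orders sum to 4 (valence 4) → 0 H
  atom 7: O, bond orders sum to 2 (valence 2) → 0 H
  atom 8: C, bond orders sum to 1 (valence 4) → 3 H
  atom 9: C, bond orders sum to 3 (valence 4) → 1 H
  atom 10: O, bond orders sum to 1 (valence 2) → 1 H
  atom 11: C, bond orders sum to 2 (valence 4) → 2 H
  atom 12: C, bond orders sum to 2 (valence 4) → 2 H
  atom 13: C, bond orders sum to 2 (valence 4) → 2 H
  atom 14: C, bond orders sum to 3 (valence 4) → 1 H
  atom 15: N, bond orders sum to 1 (valence 3) → 2 H
  atom 16: C, bond orders sum to 3 (valence 4) → 1 H
  atom 17: C, bond orders sum to 3 (valence 4) → 1 H
  atom 18: N, bond orders sum to 1 (valence 3) → 2 H
Totals → C:13, H:21, N:3, O:2.

C13H21N3O2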